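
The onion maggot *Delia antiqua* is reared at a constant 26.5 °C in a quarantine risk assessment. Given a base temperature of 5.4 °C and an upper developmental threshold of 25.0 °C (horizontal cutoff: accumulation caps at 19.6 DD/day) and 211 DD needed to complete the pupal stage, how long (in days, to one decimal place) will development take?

Temperature 26.5 °C exceeds the upper threshold, so daily accumulation caps at 25.0 − 5.4 = 19.6 DD/day.
Duration = 211 / 19.6 = 10.765 ≈ 10.8 days.

10.8 days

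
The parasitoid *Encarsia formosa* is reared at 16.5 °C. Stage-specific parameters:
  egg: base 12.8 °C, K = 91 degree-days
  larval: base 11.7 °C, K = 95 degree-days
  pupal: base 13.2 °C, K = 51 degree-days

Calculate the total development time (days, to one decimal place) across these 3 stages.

egg: 91 / (16.5 − 12.8) = 91 / 3.7 = 24.595 d.
larval: 95 / (16.5 − 11.7) = 95 / 4.8 = 19.792 d.
pupal: 51 / (16.5 − 13.2) = 51 / 3.3 = 15.455 d.
Sum = 59.841 ≈ 59.8 days.

59.8 days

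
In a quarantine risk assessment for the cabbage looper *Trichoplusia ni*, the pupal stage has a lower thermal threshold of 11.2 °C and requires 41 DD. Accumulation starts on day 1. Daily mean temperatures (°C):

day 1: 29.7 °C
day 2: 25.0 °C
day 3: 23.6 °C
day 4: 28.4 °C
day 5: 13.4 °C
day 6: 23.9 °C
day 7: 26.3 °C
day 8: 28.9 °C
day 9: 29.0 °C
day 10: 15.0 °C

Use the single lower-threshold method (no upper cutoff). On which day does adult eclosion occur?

Daily DD above 11.2 °C: 18.5, 13.8, 12.4, 17.2, 2.2, 12.7, 15.1, 17.7, 17.8, 3.8.
Cumulative: 18.5, 32.3, 44.7, 61.9, 64.1, 76.8, 91.9, 109.6, 127.4, 131.2.
The total first reaches 41 DD on day 3.

day 3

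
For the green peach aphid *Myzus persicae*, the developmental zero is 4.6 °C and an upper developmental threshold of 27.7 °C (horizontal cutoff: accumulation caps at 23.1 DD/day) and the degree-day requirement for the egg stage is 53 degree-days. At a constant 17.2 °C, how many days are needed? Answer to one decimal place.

Daily accumulation = 17.2 − 4.6 = 12.6 DD/day.
Duration = 53 / 12.6 = 4.206 ≈ 4.2 days.

4.2 days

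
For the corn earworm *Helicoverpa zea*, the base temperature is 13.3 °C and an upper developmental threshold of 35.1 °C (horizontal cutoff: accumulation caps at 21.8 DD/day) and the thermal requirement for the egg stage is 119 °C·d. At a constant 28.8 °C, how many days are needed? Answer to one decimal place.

Daily accumulation = 28.8 − 13.3 = 15.5 DD/day.
Duration = 119 / 15.5 = 7.677 ≈ 7.7 days.

7.7 days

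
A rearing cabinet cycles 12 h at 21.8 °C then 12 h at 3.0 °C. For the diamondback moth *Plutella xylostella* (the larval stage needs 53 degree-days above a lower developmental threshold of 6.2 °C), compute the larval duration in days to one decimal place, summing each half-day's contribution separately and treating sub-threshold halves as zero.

6.8 days

Day half: max(0, 21.8 − 6.2) × 0.5 = 15.6 × 0.5 = 7.80 DD.
Night half: max(0, 3.0 − 6.2) × 0.5 = 0.0 × 0.5 = 0.00 DD.
Per 24 h: 7.80 DD/day.
Duration = 53 / 7.80 = 6.795 ≈ 6.8 days.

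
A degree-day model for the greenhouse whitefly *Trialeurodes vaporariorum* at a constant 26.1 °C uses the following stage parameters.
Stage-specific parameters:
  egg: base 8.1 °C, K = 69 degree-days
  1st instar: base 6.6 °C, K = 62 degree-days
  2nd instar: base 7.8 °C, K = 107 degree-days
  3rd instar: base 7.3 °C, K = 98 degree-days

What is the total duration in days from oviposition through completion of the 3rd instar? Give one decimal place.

egg: 69 / (26.1 − 8.1) = 69 / 18.0 = 3.833 d.
1st instar: 62 / (26.1 − 6.6) = 62 / 19.5 = 3.179 d.
2nd instar: 107 / (26.1 − 7.8) = 107 / 18.3 = 5.847 d.
3rd instar: 98 / (26.1 − 7.3) = 98 / 18.8 = 5.213 d.
Sum = 18.073 ≈ 18.1 days.

18.1 days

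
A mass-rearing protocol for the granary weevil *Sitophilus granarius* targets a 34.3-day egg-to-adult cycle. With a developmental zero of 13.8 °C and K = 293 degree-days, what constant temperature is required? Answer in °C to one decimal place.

Required daily accumulation = 293 / 34.3 = 8.542 DD/day.
T = T_base + 8.542 = 13.8 + 8.542 = 22.342 ≈ 22.3 °C.

22.3 °C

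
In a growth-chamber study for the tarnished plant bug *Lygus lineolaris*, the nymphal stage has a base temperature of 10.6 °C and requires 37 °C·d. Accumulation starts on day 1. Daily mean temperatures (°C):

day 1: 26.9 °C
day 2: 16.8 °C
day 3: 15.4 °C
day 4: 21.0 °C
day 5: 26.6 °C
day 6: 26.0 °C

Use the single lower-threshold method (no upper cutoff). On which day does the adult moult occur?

day 4

Daily DD above 10.6 °C: 16.3, 6.2, 4.8, 10.4, 16.0, 15.4.
Cumulative: 16.3, 22.5, 27.3, 37.7, 53.7, 69.1.
The total first reaches 37 DD on day 4.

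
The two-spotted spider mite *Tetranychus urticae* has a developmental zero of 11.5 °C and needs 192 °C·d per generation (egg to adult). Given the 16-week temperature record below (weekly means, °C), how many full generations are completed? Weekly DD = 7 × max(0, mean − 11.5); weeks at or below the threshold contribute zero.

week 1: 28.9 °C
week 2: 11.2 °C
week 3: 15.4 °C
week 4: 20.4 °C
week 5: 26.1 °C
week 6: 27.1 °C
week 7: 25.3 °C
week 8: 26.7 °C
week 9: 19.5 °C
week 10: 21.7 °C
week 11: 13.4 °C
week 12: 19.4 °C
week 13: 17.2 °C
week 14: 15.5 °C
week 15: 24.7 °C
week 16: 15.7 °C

5 generations

Weekly DD (7 × max(0, T̄ − 11.5)): 121.8, 0.0, 27.3, 62.3, 102.2, 109.2, 96.6, 106.4, 56.0, 71.4, 13.3, 55.3, 39.9, 28.0, 92.4, 29.4.
Season total = 1011.5 DD.
Complete generations = ⌊1011.5 / 192⌋ = 5.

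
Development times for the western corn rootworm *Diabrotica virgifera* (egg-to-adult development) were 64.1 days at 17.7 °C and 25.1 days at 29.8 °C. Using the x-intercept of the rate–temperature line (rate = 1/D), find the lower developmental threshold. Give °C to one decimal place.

Under the model K = D·(T − T_b), so D₁·(T₁ − T_b) = D₂·(T₂ − T_b).
64.1·(17.7 − T_b) = 25.1·(29.8 − T_b)
T_b = (64.1·17.7 − 25.1·29.8) / (64.1 − 25.1) = 386.59 / 39.0 = 9.913 °C ≈ 9.9 °C.

9.9 °C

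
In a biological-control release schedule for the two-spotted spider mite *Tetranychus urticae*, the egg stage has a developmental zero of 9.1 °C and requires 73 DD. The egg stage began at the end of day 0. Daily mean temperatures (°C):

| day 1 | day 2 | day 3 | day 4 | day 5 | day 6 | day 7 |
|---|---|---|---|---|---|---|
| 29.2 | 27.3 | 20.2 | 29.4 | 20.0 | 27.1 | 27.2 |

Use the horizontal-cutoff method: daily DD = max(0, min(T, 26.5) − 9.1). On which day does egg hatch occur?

day 5

Daily DD above 9.1 °C (capped at 17.4): 17.4, 17.4, 11.1, 17.4, 10.9, 17.4, 17.4.
Cumulative: 17.4, 34.8, 45.9, 63.3, 74.2, 91.6, 109.0.
The total first reaches 73 DD on day 5.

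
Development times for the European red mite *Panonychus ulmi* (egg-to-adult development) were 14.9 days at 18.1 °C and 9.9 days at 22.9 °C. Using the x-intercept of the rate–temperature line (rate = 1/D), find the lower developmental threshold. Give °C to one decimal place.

Linear rate model ⇒ the product D·(T − T_b) is constant across temperatures.
14.9·(18.1 − T_b) = 9.9·(22.9 − T_b)
T_b = (14.9·18.1 − 9.9·22.9) / (14.9 − 9.9) = 42.98 / 5.0 = 8.596 °C ≈ 8.6 °C.

8.6 °C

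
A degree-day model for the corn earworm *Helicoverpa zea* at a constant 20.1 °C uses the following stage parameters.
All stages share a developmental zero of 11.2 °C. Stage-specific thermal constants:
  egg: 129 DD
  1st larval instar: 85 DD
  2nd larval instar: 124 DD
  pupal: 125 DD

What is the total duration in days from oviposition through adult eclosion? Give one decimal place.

52.0 days

Daily accumulation at 20.1 °C = 20.1 − 11.2 = 8.9 DD/day.
Total K = 129 + 85 + 124 + 125 = 463 DD.
Total duration = 463 / 8.9 = 52.022 ≈ 52.0 days.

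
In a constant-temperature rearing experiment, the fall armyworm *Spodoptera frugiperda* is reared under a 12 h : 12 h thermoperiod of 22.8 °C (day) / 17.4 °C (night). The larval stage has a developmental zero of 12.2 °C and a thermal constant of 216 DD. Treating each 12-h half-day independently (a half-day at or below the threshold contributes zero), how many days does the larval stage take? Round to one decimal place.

Day half: max(0, 22.8 − 12.2) × 0.5 = 10.6 × 0.5 = 5.30 DD.
Night half: max(0, 17.4 − 12.2) × 0.5 = 5.2 × 0.5 = 2.60 DD.
Per 24 h: 7.90 DD/day.
Duration = 216 / 7.90 = 27.342 ≈ 27.3 days.

27.3 days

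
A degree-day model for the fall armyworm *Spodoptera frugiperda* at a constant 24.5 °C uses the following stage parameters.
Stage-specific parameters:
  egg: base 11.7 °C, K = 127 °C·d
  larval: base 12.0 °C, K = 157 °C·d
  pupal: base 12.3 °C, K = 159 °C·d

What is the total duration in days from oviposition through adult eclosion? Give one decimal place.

35.5 days

egg: 127 / (24.5 − 11.7) = 127 / 12.8 = 9.922 d.
larval: 157 / (24.5 − 12.0) = 157 / 12.5 = 12.560 d.
pupal: 159 / (24.5 − 12.3) = 159 / 12.2 = 13.033 d.
Sum = 35.515 ≈ 35.5 days.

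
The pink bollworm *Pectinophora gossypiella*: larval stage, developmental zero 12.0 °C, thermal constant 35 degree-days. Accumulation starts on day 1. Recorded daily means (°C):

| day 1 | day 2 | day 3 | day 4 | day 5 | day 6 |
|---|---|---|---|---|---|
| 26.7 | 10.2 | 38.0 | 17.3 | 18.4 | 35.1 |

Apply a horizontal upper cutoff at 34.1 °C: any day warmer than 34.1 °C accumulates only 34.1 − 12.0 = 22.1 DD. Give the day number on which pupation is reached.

day 3

Daily DD above 12.0 °C (capped at 22.1): 14.7, 0.0, 22.1, 5.3, 6.4, 22.1.
Cumulative: 14.7, 14.7, 36.8, 42.1, 48.5, 70.6.
The total first reaches 35 DD on day 3.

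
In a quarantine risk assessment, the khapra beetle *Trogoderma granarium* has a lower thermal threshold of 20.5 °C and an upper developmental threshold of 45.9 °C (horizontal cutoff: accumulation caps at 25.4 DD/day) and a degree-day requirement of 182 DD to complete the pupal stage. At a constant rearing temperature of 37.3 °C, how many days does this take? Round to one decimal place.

Daily accumulation = 37.3 − 20.5 = 16.8 DD/day.
Duration = 182 / 16.8 = 10.833 ≈ 10.8 days.

10.8 days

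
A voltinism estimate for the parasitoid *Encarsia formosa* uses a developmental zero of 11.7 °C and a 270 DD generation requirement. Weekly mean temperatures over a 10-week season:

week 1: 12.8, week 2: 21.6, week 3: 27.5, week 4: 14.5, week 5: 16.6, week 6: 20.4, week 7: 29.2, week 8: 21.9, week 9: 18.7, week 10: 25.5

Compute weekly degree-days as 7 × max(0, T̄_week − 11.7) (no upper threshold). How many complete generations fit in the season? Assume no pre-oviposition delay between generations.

2 generations

Weekly DD (7 × max(0, T̄ − 11.7)): 7.7, 69.3, 110.6, 19.6, 34.3, 60.9, 122.5, 71.4, 49.0, 96.6.
Season total = 641.9 DD.
Complete generations = ⌊641.9 / 270⌋ = 2.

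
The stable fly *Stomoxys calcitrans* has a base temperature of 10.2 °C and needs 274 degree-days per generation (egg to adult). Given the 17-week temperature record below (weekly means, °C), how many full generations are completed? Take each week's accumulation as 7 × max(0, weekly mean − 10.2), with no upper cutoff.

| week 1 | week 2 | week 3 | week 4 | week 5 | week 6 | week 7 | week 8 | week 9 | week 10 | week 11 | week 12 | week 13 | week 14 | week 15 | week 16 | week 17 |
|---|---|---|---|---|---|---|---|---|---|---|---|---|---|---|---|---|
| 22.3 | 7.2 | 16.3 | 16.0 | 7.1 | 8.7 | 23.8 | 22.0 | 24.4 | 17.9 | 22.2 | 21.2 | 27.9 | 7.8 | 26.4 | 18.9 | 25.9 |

3 generations

Weekly DD (7 × max(0, T̄ − 10.2)): 84.7, 0.0, 42.7, 40.6, 0.0, 0.0, 95.2, 82.6, 99.4, 53.9, 84.0, 77.0, 123.9, 0.0, 113.4, 60.9, 109.9.
Season total = 1068.2 DD.
Complete generations = ⌊1068.2 / 274⌋ = 3.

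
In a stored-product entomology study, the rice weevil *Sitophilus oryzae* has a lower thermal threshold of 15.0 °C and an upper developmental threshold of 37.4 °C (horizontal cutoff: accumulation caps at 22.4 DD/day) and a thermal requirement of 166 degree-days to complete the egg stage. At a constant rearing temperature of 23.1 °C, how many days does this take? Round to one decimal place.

Daily accumulation = 23.1 − 15.0 = 8.1 DD/day.
Duration = 166 / 8.1 = 20.494 ≈ 20.5 days.

20.5 days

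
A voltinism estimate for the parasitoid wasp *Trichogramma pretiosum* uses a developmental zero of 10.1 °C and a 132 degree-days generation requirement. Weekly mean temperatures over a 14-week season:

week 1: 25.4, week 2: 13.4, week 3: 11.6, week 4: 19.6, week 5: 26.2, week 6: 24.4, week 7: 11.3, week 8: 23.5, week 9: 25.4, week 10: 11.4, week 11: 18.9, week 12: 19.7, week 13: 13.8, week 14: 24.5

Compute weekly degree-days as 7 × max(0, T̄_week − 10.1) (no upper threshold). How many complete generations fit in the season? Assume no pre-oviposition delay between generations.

Weekly DD (7 × max(0, T̄ − 10.1)): 107.1, 23.1, 10.5, 66.5, 112.7, 100.1, 8.4, 93.8, 107.1, 9.1, 61.6, 67.2, 25.9, 100.8.
Season total = 893.9 DD.
Complete generations = ⌊893.9 / 132⌋ = 6.

6 generations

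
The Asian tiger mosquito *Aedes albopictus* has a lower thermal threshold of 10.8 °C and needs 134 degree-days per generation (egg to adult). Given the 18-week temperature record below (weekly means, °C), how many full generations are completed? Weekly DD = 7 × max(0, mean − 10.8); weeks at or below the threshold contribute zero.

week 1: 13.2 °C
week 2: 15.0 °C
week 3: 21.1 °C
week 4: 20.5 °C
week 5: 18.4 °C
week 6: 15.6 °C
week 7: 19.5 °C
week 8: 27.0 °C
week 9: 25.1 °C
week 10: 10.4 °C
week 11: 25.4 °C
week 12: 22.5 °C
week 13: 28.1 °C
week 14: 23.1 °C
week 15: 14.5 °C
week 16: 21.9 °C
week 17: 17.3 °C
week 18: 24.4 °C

Weekly DD (7 × max(0, T̄ − 10.8)): 16.8, 29.4, 72.1, 67.9, 53.2, 33.6, 60.9, 113.4, 100.1, 0.0, 102.2, 81.9, 121.1, 86.1, 25.9, 77.7, 45.5, 95.2.
Season total = 1183.0 DD.
Complete generations = ⌊1183.0 / 134⌋ = 8.

8 generations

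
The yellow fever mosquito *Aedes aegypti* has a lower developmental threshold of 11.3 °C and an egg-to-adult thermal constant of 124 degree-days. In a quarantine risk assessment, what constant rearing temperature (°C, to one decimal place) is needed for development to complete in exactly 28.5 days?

Required daily accumulation = 124 / 28.5 = 4.351 DD/day.
T = T_base + 4.351 = 11.3 + 4.351 = 15.651 ≈ 15.7 °C.

15.7 °C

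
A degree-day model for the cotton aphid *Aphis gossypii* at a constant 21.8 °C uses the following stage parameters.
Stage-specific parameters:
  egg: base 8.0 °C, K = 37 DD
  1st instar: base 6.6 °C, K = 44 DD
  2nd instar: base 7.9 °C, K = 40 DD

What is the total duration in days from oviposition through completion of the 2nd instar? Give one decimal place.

8.5 days

egg: 37 / (21.8 − 8.0) = 37 / 13.8 = 2.681 d.
1st instar: 44 / (21.8 − 6.6) = 44 / 15.2 = 2.895 d.
2nd instar: 40 / (21.8 − 7.9) = 40 / 13.9 = 2.878 d.
Sum = 8.454 ≈ 8.5 days.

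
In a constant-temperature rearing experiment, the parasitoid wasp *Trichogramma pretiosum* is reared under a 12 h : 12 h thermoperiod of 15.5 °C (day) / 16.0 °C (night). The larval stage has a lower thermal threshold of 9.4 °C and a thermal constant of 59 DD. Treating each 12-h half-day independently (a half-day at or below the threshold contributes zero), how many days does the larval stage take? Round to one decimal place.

Day half: max(0, 15.5 − 9.4) × 0.5 = 6.1 × 0.5 = 3.05 DD.
Night half: max(0, 16.0 − 9.4) × 0.5 = 6.6 × 0.5 = 3.30 DD.
Per 24 h: 6.35 DD/day.
Duration = 59 / 6.35 = 9.291 ≈ 9.3 days.

9.3 days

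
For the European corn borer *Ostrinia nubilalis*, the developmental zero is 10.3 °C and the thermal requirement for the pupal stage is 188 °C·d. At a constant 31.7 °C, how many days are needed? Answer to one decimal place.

8.8 days

Daily accumulation = 31.7 − 10.3 = 21.4 DD/day.
Duration = 188 / 21.4 = 8.785 ≈ 8.8 days.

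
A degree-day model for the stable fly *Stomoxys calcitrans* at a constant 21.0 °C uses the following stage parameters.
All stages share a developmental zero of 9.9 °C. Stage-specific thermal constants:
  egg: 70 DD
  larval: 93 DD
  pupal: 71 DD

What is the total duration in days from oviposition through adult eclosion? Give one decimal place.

Daily accumulation at 21.0 °C = 21.0 − 9.9 = 11.1 DD/day.
Total K = 70 + 93 + 71 = 234 DD.
Total duration = 234 / 11.1 = 21.081 ≈ 21.1 days.

21.1 days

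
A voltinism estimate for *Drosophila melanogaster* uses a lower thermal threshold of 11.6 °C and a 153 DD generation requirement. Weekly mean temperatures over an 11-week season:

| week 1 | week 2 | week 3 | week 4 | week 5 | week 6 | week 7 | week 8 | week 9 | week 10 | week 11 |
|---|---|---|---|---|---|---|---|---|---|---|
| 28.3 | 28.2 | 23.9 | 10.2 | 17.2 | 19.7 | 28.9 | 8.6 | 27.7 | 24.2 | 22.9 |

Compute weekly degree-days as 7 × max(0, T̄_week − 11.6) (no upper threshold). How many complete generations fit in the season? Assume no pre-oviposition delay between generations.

Weekly DD (7 × max(0, T̄ − 11.6)): 116.9, 116.2, 86.1, 0.0, 39.2, 56.7, 121.1, 0.0, 112.7, 88.2, 79.1.
Season total = 816.2 DD.
Complete generations = ⌊816.2 / 153⌋ = 5.

5 generations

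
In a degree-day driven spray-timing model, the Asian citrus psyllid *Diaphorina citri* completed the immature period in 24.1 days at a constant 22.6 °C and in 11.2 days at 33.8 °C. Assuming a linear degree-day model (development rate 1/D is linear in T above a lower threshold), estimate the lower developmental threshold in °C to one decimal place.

12.9 °C

Equal thermal constants: D₁(T₁ − T_b) = D₂(T₂ − T_b).
24.1·(22.6 − T_b) = 11.2·(33.8 − T_b)
T_b = (24.1·22.6 − 11.2·33.8) / (24.1 − 11.2) = 166.10 / 12.9 = 12.876 °C ≈ 12.9 °C.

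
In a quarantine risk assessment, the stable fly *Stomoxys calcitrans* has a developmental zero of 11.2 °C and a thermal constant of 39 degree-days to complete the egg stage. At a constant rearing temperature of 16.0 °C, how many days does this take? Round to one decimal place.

Daily accumulation = 16.0 − 11.2 = 4.8 DD/day.
Duration = 39 / 4.8 = 8.125 ≈ 8.1 days.

8.1 days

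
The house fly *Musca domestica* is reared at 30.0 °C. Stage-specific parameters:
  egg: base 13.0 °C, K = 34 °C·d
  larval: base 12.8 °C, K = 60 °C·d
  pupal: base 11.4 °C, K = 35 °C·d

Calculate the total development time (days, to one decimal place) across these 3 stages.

egg: 34 / (30.0 − 13.0) = 34 / 17.0 = 2.000 d.
larval: 60 / (30.0 − 12.8) = 60 / 17.2 = 3.488 d.
pupal: 35 / (30.0 − 11.4) = 35 / 18.6 = 1.882 d.
Sum = 7.370 ≈ 7.4 days.

7.4 days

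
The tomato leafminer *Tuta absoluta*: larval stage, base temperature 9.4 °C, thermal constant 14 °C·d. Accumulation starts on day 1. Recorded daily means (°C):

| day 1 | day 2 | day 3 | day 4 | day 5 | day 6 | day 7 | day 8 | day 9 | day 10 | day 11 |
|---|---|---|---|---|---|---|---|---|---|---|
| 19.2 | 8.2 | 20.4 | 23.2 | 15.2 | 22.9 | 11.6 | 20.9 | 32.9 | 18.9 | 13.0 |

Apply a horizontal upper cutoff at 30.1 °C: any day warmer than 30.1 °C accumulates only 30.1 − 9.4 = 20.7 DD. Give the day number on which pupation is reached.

day 3

Daily DD above 9.4 °C (capped at 20.7): 9.8, 0.0, 11.0, 13.8, 5.8, 13.5, 2.2, 11.5, 20.7, 9.5, 3.6.
Cumulative: 9.8, 9.8, 20.8, 34.6, 40.4, 53.9, 56.1, 67.6, 88.3, 97.8, 101.4.
The total first reaches 14 DD on day 3.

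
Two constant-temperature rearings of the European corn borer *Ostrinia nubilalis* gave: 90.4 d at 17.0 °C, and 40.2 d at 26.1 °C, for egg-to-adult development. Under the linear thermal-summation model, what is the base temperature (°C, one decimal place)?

9.7 °C

Equal thermal constants: D₁(T₁ − T_b) = D₂(T₂ − T_b).
90.4·(17.0 − T_b) = 40.2·(26.1 − T_b)
T_b = (90.4·17.0 − 40.2·26.1) / (90.4 − 40.2) = 487.58 / 50.2 = 9.713 °C ≈ 9.7 °C.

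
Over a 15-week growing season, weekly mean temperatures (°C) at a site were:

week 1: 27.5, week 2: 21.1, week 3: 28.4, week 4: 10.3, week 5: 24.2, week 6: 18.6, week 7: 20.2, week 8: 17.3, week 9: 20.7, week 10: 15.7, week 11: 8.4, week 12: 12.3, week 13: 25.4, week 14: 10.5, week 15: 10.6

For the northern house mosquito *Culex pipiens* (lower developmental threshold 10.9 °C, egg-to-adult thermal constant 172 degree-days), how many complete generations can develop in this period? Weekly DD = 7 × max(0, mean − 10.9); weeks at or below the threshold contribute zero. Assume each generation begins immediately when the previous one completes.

4 generations

Weekly DD (7 × max(0, T̄ − 10.9)): 116.2, 71.4, 122.5, 0.0, 93.1, 53.9, 65.1, 44.8, 68.6, 33.6, 0.0, 9.8, 101.5, 0.0, 0.0.
Season total = 780.5 DD.
Complete generations = ⌊780.5 / 172⌋ = 4.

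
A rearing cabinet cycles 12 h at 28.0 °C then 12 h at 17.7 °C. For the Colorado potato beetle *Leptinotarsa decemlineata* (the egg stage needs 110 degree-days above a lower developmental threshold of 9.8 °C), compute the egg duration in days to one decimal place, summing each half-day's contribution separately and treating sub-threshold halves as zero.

Day half: max(0, 28.0 − 9.8) × 0.5 = 18.2 × 0.5 = 9.10 DD.
Night half: max(0, 17.7 − 9.8) × 0.5 = 7.9 × 0.5 = 3.95 DD.
Per 24 h: 13.05 DD/day.
Duration = 110 / 13.05 = 8.429 ≈ 8.4 days.

8.4 days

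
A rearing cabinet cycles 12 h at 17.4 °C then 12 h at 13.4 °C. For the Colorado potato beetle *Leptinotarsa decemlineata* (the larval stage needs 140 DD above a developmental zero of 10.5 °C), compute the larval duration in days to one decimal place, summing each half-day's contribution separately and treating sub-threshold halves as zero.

Day half: max(0, 17.4 − 10.5) × 0.5 = 6.9 × 0.5 = 3.45 DD.
Night half: max(0, 13.4 − 10.5) × 0.5 = 2.9 × 0.5 = 1.45 DD.
Per 24 h: 4.90 DD/day.
Duration = 140 / 4.90 = 28.571 ≈ 28.6 days.

28.6 days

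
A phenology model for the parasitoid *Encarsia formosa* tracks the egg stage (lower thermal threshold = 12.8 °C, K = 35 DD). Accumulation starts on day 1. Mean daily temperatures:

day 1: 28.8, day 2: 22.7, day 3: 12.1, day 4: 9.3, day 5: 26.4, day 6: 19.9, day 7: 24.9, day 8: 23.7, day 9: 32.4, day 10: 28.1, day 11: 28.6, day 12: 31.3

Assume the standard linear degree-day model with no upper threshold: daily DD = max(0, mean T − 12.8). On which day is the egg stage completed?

day 5

Daily DD above 12.8 °C: 16.0, 9.9, 0.0, 0.0, 13.6, 7.1, 12.1, 10.9, 19.6, 15.3, 15.8, 18.5.
Cumulative: 16.0, 25.9, 25.9, 25.9, 39.5, 46.6, 58.7, 69.6, 89.2, 104.5, 120.3, 138.8.
The total first reaches 35 DD on day 5.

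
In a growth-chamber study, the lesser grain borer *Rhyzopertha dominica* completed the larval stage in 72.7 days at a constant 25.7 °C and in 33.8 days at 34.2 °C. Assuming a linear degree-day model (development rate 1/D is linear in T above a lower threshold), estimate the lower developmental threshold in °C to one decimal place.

18.3 °C

Equal thermal constants: D₁(T₁ − T_b) = D₂(T₂ − T_b).
72.7·(25.7 − T_b) = 33.8·(34.2 − T_b)
T_b = (72.7·25.7 − 33.8·34.2) / (72.7 − 33.8) = 712.43 / 38.9 = 18.314 °C ≈ 18.3 °C.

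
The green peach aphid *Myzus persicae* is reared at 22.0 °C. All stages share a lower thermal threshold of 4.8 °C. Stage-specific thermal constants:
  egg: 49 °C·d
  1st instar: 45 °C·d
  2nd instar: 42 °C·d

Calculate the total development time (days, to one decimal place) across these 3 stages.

Daily accumulation at 22.0 °C = 22.0 − 4.8 = 17.2 DD/day.
Total K = 49 + 45 + 42 = 136 DD.
Total duration = 136 / 17.2 = 7.907 ≈ 7.9 days.

7.9 days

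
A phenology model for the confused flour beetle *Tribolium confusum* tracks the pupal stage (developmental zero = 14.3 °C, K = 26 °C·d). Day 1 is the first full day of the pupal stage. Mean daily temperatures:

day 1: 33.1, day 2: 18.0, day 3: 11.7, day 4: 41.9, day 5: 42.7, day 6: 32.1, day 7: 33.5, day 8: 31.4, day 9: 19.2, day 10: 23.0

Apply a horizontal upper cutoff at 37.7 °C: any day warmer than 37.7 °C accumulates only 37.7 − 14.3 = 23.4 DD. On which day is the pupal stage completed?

Daily DD above 14.3 °C (capped at 23.4): 18.8, 3.7, 0.0, 23.4, 23.4, 17.8, 19.2, 17.1, 4.9, 8.7.
Cumulative: 18.8, 22.5, 22.5, 45.9, 69.3, 87.1, 106.3, 123.4, 128.3, 137.0.
The total first reaches 26 DD on day 4.

day 4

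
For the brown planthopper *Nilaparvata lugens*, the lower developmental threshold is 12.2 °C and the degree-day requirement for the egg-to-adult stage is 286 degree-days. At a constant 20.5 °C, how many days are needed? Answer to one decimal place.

34.5 days

Daily accumulation = 20.5 − 12.2 = 8.3 DD/day.
Duration = 286 / 8.3 = 34.458 ≈ 34.5 days.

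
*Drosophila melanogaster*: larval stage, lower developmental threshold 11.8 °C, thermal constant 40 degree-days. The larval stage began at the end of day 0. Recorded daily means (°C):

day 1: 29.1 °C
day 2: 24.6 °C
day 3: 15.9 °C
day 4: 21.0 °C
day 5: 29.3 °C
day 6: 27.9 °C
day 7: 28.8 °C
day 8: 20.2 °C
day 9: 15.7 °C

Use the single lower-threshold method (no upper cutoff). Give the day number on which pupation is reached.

Daily DD above 11.8 °C: 17.3, 12.8, 4.1, 9.2, 17.5, 16.1, 17.0, 8.4, 3.9.
Cumulative: 17.3, 30.1, 34.2, 43.4, 60.9, 77.0, 94.0, 102.4, 106.3.
The total first reaches 40 DD on day 4.

day 4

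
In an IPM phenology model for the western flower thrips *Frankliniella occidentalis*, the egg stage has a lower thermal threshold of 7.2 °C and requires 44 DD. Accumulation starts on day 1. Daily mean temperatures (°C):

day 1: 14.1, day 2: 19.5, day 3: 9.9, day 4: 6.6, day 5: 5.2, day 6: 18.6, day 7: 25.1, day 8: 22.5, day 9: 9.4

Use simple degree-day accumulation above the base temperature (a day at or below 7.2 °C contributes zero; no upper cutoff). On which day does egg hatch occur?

day 7

Daily DD above 7.2 °C: 6.9, 12.3, 2.7, 0.0, 0.0, 11.4, 17.9, 15.3, 2.2.
Cumulative: 6.9, 19.2, 21.9, 21.9, 21.9, 33.3, 51.2, 66.5, 68.7.
The total first reaches 44 DD on day 7.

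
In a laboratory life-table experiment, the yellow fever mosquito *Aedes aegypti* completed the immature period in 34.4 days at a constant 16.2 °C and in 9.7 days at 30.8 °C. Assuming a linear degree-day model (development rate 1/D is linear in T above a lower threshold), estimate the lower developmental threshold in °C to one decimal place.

Under the model K = D·(T − T_b), so D₁·(T₁ − T_b) = D₂·(T₂ − T_b).
34.4·(16.2 − T_b) = 9.7·(30.8 − T_b)
T_b = (34.4·16.2 − 9.7·30.8) / (34.4 − 9.7) = 258.52 / 24.7 = 10.466 °C ≈ 10.5 °C.

10.5 °C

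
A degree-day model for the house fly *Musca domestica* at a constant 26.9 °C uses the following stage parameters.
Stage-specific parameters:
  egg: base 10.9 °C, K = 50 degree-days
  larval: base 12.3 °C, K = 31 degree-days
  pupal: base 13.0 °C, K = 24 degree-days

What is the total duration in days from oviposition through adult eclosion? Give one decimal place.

egg: 50 / (26.9 − 10.9) = 50 / 16.0 = 3.125 d.
larval: 31 / (26.9 − 12.3) = 31 / 14.6 = 2.123 d.
pupal: 24 / (26.9 − 13.0) = 24 / 13.9 = 1.727 d.
Sum = 6.975 ≈ 7.0 days.

7.0 days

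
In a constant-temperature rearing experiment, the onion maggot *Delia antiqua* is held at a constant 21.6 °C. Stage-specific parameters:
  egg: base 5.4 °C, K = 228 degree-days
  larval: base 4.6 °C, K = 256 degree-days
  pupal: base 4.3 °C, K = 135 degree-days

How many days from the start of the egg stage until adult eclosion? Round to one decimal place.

egg: 228 / (21.6 − 5.4) = 228 / 16.2 = 14.074 d.
larval: 256 / (21.6 − 4.6) = 256 / 17.0 = 15.059 d.
pupal: 135 / (21.6 − 4.3) = 135 / 17.3 = 7.803 d.
Sum = 36.936 ≈ 36.9 days.

36.9 days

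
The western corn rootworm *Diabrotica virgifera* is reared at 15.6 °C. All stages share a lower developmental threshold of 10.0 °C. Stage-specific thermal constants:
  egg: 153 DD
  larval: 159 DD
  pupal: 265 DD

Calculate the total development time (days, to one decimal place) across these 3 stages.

Daily accumulation at 15.6 °C = 15.6 − 10.0 = 5.6 DD/day.
Total K = 153 + 159 + 265 = 577 DD.
Total duration = 577 / 5.6 = 103.036 ≈ 103.0 days.

103.0 days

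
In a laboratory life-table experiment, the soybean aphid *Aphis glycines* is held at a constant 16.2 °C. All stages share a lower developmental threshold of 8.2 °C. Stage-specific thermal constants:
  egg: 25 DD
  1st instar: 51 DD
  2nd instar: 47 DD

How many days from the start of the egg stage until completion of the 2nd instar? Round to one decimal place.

15.4 days

Daily accumulation at 16.2 °C = 16.2 − 8.2 = 8.0 DD/day.
Total K = 25 + 51 + 47 = 123 DD.
Total duration = 123 / 8.0 = 15.375 ≈ 15.4 days.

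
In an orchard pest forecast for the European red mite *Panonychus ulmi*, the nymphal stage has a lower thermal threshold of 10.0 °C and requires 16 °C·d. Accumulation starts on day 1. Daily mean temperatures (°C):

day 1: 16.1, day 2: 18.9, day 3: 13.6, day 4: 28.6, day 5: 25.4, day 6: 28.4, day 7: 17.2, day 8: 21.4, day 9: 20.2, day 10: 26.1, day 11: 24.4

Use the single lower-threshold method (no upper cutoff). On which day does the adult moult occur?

Daily DD above 10.0 °C: 6.1, 8.9, 3.6, 18.6, 15.4, 18.4, 7.2, 11.4, 10.2, 16.1, 14.4.
Cumulative: 6.1, 15.0, 18.6, 37.2, 52.6, 71.0, 78.2, 89.6, 99.8, 115.9, 130.3.
The total first reaches 16 DD on day 3.

day 3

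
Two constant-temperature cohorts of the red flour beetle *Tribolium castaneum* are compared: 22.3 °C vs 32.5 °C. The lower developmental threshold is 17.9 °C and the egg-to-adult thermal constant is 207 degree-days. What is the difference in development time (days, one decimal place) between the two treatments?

At 22.3 °C: 207 / (22.3 − 17.9) = 207 / 4.4 = 47.045 d.
At 32.5 °C: 207 / (32.5 − 17.9) = 207 / 14.6 = 14.178 d.
Difference = |47.045 − 14.178| = 32.867 ≈ 32.9 days.

32.9 days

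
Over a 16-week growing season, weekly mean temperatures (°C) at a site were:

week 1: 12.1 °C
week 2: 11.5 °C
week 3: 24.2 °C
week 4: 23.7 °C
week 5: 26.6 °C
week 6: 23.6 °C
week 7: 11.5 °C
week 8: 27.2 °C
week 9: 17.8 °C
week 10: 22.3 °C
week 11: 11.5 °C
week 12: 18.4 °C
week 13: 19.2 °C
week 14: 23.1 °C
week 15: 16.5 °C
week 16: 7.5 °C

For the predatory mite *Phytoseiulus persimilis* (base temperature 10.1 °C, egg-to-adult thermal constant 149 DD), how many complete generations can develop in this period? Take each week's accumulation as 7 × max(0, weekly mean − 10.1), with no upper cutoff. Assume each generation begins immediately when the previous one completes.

6 generations

Weekly DD (7 × max(0, T̄ − 10.1)): 14.0, 9.8, 98.7, 95.2, 115.5, 94.5, 9.8, 119.7, 53.9, 85.4, 9.8, 58.1, 63.7, 91.0, 44.8, 0.0.
Season total = 963.9 DD.
Complete generations = ⌊963.9 / 149⌋ = 6.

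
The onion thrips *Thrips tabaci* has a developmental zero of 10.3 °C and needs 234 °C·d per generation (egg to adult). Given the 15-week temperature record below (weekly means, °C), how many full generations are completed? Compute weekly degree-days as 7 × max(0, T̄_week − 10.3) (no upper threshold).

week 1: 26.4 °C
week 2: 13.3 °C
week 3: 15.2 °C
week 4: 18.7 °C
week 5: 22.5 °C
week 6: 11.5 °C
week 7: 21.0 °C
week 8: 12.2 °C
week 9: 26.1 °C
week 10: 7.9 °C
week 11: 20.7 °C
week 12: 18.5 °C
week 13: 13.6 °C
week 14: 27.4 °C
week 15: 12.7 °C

Weekly DD (7 × max(0, T̄ − 10.3)): 112.7, 21.0, 34.3, 58.8, 85.4, 8.4, 74.9, 13.3, 110.6, 0.0, 72.8, 57.4, 23.1, 119.7, 16.8.
Season total = 809.2 DD.
Complete generations = ⌊809.2 / 234⌋ = 3.

3 generations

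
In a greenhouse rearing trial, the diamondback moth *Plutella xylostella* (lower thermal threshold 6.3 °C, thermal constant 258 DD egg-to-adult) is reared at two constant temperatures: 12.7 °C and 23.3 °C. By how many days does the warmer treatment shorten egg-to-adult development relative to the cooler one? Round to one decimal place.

At 12.7 °C: 258 / (12.7 − 6.3) = 258 / 6.4 = 40.312 d.
At 23.3 °C: 258 / (23.3 − 6.3) = 258 / 17.0 = 15.176 d.
Difference = |40.312 − 15.176| = 25.136 ≈ 25.1 days.

25.1 days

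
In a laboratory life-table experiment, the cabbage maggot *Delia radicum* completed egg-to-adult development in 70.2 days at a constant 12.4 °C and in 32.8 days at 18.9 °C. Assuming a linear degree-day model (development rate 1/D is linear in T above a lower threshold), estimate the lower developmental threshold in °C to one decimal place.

Under the model K = D·(T − T_b), so D₁·(T₁ − T_b) = D₂·(T₂ − T_b).
70.2·(12.4 − T_b) = 32.8·(18.9 − T_b)
T_b = (70.2·12.4 − 32.8·18.9) / (70.2 − 32.8) = 250.56 / 37.4 = 6.699 °C ≈ 6.7 °C.

6.7 °C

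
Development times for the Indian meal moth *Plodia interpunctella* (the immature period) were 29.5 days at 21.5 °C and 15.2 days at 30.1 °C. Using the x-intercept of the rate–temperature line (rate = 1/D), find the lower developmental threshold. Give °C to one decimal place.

Linear rate model ⇒ the product D·(T − T_b) is constant across temperatures.
29.5·(21.5 − T_b) = 15.2·(30.1 − T_b)
T_b = (29.5·21.5 − 15.2·30.1) / (29.5 − 15.2) = 176.73 / 14.3 = 12.359 °C ≈ 12.4 °C.

12.4 °C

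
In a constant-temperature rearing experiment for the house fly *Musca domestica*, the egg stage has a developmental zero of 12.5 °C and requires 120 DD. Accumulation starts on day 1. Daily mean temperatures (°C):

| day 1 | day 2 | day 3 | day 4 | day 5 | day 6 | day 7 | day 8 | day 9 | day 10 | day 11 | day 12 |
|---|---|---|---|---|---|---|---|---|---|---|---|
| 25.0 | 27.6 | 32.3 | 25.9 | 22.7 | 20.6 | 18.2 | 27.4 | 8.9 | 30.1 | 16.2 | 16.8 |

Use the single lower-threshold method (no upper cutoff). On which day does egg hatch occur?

Daily DD above 12.5 °C: 12.5, 15.1, 19.8, 13.4, 10.2, 8.1, 5.7, 14.9, 0.0, 17.6, 3.7, 4.3.
Cumulative: 12.5, 27.6, 47.4, 60.8, 71.0, 79.1, 84.8, 99.7, 99.7, 117.3, 121.0, 125.3.
The total first reaches 120 DD on day 11.

day 11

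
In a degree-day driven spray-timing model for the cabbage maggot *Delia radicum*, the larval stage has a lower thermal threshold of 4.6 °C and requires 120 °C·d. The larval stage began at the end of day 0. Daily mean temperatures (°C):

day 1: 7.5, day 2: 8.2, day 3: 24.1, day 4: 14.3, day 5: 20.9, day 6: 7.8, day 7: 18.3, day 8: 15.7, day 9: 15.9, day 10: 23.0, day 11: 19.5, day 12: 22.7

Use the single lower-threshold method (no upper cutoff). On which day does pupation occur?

day 11

Daily DD above 4.6 °C: 2.9, 3.6, 19.5, 9.7, 16.3, 3.2, 13.7, 11.1, 11.3, 18.4, 14.9, 18.1.
Cumulative: 2.9, 6.5, 26.0, 35.7, 52.0, 55.2, 68.9, 80.0, 91.3, 109.7, 124.6, 142.7.
The total first reaches 120 DD on day 11.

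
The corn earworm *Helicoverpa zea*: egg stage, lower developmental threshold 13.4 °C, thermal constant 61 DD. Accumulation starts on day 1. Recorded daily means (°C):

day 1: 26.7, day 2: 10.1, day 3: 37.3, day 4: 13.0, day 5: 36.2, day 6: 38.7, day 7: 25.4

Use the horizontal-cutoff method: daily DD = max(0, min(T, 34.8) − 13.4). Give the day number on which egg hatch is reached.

Daily DD above 13.4 °C (capped at 21.4): 13.3, 0.0, 21.4, 0.0, 21.4, 21.4, 12.0.
Cumulative: 13.3, 13.3, 34.7, 34.7, 56.1, 77.5, 89.5.
The total first reaches 61 DD on day 6.

day 6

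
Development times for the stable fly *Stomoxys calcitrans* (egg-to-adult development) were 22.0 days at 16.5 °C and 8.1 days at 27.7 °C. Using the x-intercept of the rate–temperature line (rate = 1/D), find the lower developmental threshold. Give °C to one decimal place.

Under the model K = D·(T − T_b), so D₁·(T₁ − T_b) = D₂·(T₂ − T_b).
22.0·(16.5 − T_b) = 8.1·(27.7 − T_b)
T_b = (22.0·16.5 − 8.1·27.7) / (22.0 − 8.1) = 138.63 / 13.9 = 9.973 °C ≈ 10.0 °C.

10.0 °C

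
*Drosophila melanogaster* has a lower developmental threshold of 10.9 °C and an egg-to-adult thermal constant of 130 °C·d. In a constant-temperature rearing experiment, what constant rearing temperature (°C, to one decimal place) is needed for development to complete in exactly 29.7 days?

Required daily accumulation = 130 / 29.7 = 4.377 DD/day.
T = T_base + 4.377 = 10.9 + 4.377 = 15.277 ≈ 15.3 °C.

15.3 °C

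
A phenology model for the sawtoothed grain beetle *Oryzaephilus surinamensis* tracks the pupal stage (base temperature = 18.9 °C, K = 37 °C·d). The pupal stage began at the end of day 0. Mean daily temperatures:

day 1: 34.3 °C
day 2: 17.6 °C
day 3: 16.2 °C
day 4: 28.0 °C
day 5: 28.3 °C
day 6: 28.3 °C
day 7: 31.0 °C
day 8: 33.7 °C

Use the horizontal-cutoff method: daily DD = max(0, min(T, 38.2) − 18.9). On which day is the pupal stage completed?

day 6

Daily DD above 18.9 °C (capped at 19.3): 15.4, 0.0, 0.0, 9.1, 9.4, 9.4, 12.1, 14.8.
Cumulative: 15.4, 15.4, 15.4, 24.5, 33.9, 43.3, 55.4, 70.2.
The total first reaches 37 DD on day 6.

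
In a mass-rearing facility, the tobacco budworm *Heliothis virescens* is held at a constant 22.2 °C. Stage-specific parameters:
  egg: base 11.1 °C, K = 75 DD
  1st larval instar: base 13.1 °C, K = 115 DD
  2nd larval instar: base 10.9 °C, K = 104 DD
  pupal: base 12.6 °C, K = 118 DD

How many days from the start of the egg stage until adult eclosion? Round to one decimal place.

40.9 days

egg: 75 / (22.2 − 11.1) = 75 / 11.1 = 6.757 d.
1st larval instar: 115 / (22.2 − 13.1) = 115 / 9.1 = 12.637 d.
2nd larval instar: 104 / (22.2 − 10.9) = 104 / 11.3 = 9.204 d.
pupal: 118 / (22.2 − 12.6) = 118 / 9.6 = 12.292 d.
Sum = 40.889 ≈ 40.9 days.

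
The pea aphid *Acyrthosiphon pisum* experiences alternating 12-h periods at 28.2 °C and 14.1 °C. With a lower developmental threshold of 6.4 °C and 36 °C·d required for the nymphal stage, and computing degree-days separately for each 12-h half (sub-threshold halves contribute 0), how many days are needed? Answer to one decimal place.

Day half: max(0, 28.2 − 6.4) × 0.5 = 21.8 × 0.5 = 10.90 DD.
Night half: max(0, 14.1 − 6.4) × 0.5 = 7.7 × 0.5 = 3.85 DD.
Per 24 h: 14.75 DD/day.
Duration = 36 / 14.75 = 2.441 ≈ 2.4 days.

2.4 days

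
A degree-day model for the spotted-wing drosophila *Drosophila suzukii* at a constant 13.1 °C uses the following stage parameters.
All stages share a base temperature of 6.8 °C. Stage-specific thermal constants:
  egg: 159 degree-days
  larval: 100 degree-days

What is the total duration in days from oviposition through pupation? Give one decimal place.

41.1 days

Daily accumulation at 13.1 °C = 13.1 − 6.8 = 6.3 DD/day.
Total K = 159 + 100 = 259 DD.
Total duration = 259 / 6.3 = 41.111 ≈ 41.1 days.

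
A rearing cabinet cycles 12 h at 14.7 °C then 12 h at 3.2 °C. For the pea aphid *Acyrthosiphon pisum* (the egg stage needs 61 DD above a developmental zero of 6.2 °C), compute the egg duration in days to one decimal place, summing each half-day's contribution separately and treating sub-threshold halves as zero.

Day half: max(0, 14.7 − 6.2) × 0.5 = 8.5 × 0.5 = 4.25 DD.
Night half: max(0, 3.2 − 6.2) × 0.5 = 0.0 × 0.5 = 0.00 DD.
Per 24 h: 4.25 DD/day.
Duration = 61 / 4.25 = 14.353 ≈ 14.4 days.

14.4 days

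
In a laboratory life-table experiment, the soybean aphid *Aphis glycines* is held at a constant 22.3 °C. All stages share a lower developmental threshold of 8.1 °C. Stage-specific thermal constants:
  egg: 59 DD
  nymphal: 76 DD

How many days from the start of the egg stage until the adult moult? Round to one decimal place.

Daily accumulation at 22.3 °C = 22.3 − 8.1 = 14.2 DD/day.
Total K = 59 + 76 = 135 DD.
Total duration = 135 / 14.2 = 9.507 ≈ 9.5 days.

9.5 days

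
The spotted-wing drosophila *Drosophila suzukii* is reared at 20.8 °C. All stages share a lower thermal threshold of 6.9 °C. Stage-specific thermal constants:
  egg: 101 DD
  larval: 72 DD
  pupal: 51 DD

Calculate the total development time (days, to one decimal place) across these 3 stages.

16.1 days

Daily accumulation at 20.8 °C = 20.8 − 6.9 = 13.9 DD/day.
Total K = 101 + 72 + 51 = 224 DD.
Total duration = 224 / 13.9 = 16.115 ≈ 16.1 days.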